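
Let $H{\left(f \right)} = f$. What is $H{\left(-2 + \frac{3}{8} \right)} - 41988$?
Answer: $- \frac{335917}{8} \approx -41990.0$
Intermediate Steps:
$H{\left(-2 + \frac{3}{8} \right)} - 41988 = \left(-2 + \frac{3}{8}\right) - 41988 = - \frac{13}{8} - 41988 = - \frac{335917}{8}$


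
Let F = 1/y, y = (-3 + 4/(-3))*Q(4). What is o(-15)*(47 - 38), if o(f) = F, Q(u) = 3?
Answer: -9/13 ≈ -0.69231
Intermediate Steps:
y = -13 (y = (-3 + 4/(-3))*3 = (-3 + 4*(-⅓))*3 = (-3 - 4/3)*3 = -13/3*3 = -13)
F = -1/13 (F = 1/(-13) = -1/13 ≈ -0.076923)
o(f) = -1/13
o(-15)*(47 - 38) = -(47 - 38)/13 = -1/13*9 = -9/13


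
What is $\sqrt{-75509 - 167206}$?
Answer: $i \sqrt{242715} \approx 492.66 i$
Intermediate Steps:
$\sqrt{-75509 - 167206} = \sqrt{-242715} = i \sqrt{242715}$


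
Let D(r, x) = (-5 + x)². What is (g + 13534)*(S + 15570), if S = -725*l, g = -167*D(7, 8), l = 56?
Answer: -301135930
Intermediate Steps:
g = -1503 (g = -167*(-5 + 8)² = -167*3² = -167*9 = -1503)
S = -40600 (S = -725*56 = -40600)
(g + 13534)*(S + 15570) = (-1503 + 13534)*(-40600 + 15570) = 12031*(-25030) = -301135930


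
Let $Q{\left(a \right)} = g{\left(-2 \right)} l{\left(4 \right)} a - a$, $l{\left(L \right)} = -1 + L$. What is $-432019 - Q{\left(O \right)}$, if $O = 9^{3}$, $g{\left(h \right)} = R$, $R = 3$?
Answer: $-437851$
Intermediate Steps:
$g{\left(h \right)} = 3$
$O = 729$
$Q{\left(a \right)} = 8 a$ ($Q{\left(a \right)} = 3 \left(-1 + 4\right) a - a = 3 \cdot 3 a - a = 9 a - a = 8 a$)
$-432019 - Q{\left(O \right)} = -432019 - 8 \cdot 729 = -432019 - 5832 = -437851$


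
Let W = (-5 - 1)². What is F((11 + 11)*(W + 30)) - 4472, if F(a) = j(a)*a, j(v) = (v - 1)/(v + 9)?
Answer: -1475580/487 ≈ -3029.9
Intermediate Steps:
W = 36 (W = (-6)² = 36)
j(v) = (-1 + v)/(9 + v)
F(a) = a*(-1 + a)/(9 + a) (F(a) = ((-1 + a)/(9 + a))*a = a*(-1 + a)/(9 + a))
F((11 + 11)*(W + 30)) - 4472 = ((11 + 11)*(36 + 30))*(-1 + (11 + 11)*(36 + 30))/(9 + (11 + 11)*(36 + 30)) - 4472 = (22*66)*(-1 + 22*66)/(9 + 22*66) - 4472 = 1452*(-1 + 1452)/(9 + 1452) - 4472 = 1452*1451/1461 - 4472 = 1452*(1/1461)*1451 - 4472 = 702284/487 - 4472 = -1475580/487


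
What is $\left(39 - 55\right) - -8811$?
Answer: $8795$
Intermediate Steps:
$\left(39 - 55\right) - -8811 = -16 + 8811 = 8795$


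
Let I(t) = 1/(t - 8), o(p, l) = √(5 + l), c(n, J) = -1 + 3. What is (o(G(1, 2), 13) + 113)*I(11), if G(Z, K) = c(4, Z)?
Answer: 113/3 + √2 ≈ 39.081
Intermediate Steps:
c(n, J) = 2
G(Z, K) = 2
I(t) = 1/(-8 + t)
(o(G(1, 2), 13) + 113)*I(11) = (√(5 + 13) + 113)/(-8 + 11) = (√18 + 113)/3 = (3*√2 + 113)*(⅓) = (113 + 3*√2)*(⅓) = 113/3 + √2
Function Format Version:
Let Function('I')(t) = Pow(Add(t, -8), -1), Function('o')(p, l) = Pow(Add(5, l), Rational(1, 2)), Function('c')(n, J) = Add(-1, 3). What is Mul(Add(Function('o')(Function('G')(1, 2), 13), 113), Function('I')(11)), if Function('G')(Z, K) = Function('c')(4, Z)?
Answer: Add(Rational(113, 3), Pow(2, Rational(1, 2))) ≈ 39.081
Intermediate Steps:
Function('c')(n, J) = 2
Function('G')(Z, K) = 2
Function('I')(t) = Pow(Add(-8, t), -1)
Mul(Add(Function('o')(Function('G')(1, 2), 13), 113), Function('I')(11)) = Mul(Add(Pow(Add(5, 13), Rational(1, 2)), 113), Pow(Add(-8, 11), -1)) = Mul(Add(Pow(18, Rational(1, 2)), 113), Pow(3, -1)) = Mul(Add(Mul(3, Pow(2, Rational(1, 2))), 113), Rational(1, 3)) = Mul(Add(113, Mul(3, Pow(2, Rational(1, 2)))), Rational(1, 3)) = Add(Rational(113, 3), Pow(2, Rational(1, 2)))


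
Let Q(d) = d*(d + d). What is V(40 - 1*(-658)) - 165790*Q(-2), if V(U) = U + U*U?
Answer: -838418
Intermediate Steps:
Q(d) = 2*d² (Q(d) = d*(2*d) = 2*d²)
V(U) = U + U²
V(40 - 1*(-658)) - 165790*Q(-2) = (40 - 1*(-658))*(1 + (40 - 1*(-658))) - 331580*(-2)² = (40 + 658)*(1 + (40 + 658)) - 331580*4 = 698*(1 + 698) - 165790*8 = 698*699 - 1326320 = 487902 - 1326320 = -838418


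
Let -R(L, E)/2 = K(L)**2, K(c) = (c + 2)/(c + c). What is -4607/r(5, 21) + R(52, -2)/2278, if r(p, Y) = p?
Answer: -14188900237/15399280 ≈ -921.40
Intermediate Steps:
K(c) = (2 + c)/(2*c) (K(c) = (2 + c)/((2*c)) = (2 + c)*(1/(2*c)) = (2 + c)/(2*c))
R(L, E) = -(2 + L)**2/(2*L**2) (R(L, E) = -2*(2 + L)**2/(4*L**2) = -(2 + L)**2/(2*L**2))
-4607/r(5, 21) + R(52, -2)/2278 = -4607/5 - 1/2*(2 + 52)**2/52**2/2278 = -4607*1/5 - 1/2*1/2704*54**2*(1/2278) = -4607/5 - 1/2*1/2704*2916*(1/2278) = -4607/5 - 729/1352*1/2278 = -4607/5 - 729/3079856 = -14188900237/15399280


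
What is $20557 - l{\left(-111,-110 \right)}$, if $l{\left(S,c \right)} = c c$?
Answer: $8457$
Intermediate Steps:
$l{\left(S,c \right)} = c^{2}$
$20557 - l{\left(-111,-110 \right)} = 20557 - \left(-110\right)^{2} = 20557 - 12100 = 8457$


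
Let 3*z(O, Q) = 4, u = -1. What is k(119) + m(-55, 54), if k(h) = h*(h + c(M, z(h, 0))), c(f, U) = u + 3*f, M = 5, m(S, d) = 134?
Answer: 15961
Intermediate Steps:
z(O, Q) = 4/3 (z(O, Q) = (⅓)*4 = 4/3)
c(f, U) = -1 + 3*f
k(h) = h*(14 + h) (k(h) = h*(h + (-1 + 3*5)) = h*(h + (-1 + 15)) = h*(h + 14) = h*(14 + h))
k(119) + m(-55, 54) = 119*(14 + 119) + 134 = 119*133 + 134 = 15827 + 134 = 15961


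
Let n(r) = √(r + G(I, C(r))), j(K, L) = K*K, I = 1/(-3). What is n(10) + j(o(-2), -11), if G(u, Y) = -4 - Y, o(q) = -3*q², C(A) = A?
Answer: 144 + 2*I ≈ 144.0 + 2.0*I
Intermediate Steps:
I = -⅓ (I = 1*(-⅓) = -⅓ ≈ -0.33333)
j(K, L) = K²
n(r) = 2*I (n(r) = √(r + (-4 - r)) = √(-4) = 2*I)
n(10) + j(o(-2), -11) = 2*I + (-3*(-2)²)² = 2*I + (-3*4)² = 2*I + (-12)² = 2*I + 144 = 144 + 2*I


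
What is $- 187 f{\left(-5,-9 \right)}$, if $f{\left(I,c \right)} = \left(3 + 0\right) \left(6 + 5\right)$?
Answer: $-6171$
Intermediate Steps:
$f{\left(I,c \right)} = 33$ ($f{\left(I,c \right)} = 3 \cdot 11 = 33$)
$- 187 f{\left(-5,-9 \right)} = \left(-187\right) 33 = -6171$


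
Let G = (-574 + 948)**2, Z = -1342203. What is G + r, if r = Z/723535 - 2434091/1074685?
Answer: 21752097411362872/155514442295 ≈ 1.3987e+5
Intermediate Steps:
G = 139876 (G = 374**2 = 139876)
r = -640719092548/155514442295 (r = -1342203/723535 - 2434091/1074685 = -640719092548/155514442295 ≈ -4.1200)
G + r = 139876 - 640719092548/155514442295 = 21752097411362872/155514442295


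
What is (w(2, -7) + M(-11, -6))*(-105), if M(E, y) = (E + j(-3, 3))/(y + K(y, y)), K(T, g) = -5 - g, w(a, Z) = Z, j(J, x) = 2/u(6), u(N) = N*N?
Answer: 3031/6 ≈ 505.17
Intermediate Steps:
u(N) = N**2
j(J, x) = 1/18 (j(J, x) = 2/(6**2) = 2/36 = 2*(1/36) = 1/18)
M(E, y) = -1/90 - E/5 (M(E, y) = (E + 1/18)/(y + (-5 - y)) = (1/18 + E)/(-5) = (1/18 + E)*(-1/5) = -1/90 - E/5)
(w(2, -7) + M(-11, -6))*(-105) = (-7 + (-1/90 - 1/5*(-11)))*(-105) = (-7 + (-1/90 + 11/5))*(-105) = (-7 + 197/90)*(-105) = -433/90*(-105) = 3031/6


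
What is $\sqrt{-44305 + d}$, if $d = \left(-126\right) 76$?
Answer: $i \sqrt{53881} \approx 232.12 i$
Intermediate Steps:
$d = -9576$
$\sqrt{-44305 + d} = \sqrt{-44305 - 9576} = \sqrt{-53881} = i \sqrt{53881}$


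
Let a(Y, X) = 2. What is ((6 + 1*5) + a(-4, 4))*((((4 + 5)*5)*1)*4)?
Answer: 2340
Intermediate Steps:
((6 + 1*5) + a(-4, 4))*((((4 + 5)*5)*1)*4) = ((6 + 1*5) + 2)*((((4 + 5)*5)*1)*4) = ((6 + 5) + 2)*(((9*5)*1)*4) = (11 + 2)*((45*1)*4) = 13*(45*4) = 13*180 = 2340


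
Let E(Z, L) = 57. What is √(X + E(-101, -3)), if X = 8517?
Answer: √8574 ≈ 92.596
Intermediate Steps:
√(X + E(-101, -3)) = √(8517 + 57) = √8574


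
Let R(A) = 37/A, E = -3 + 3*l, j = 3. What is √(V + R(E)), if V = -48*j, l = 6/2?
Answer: I*√4962/6 ≈ 11.74*I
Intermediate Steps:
l = 3 (l = 6*(½) = 3)
V = -144 (V = -48*3 = -144)
E = 6 (E = -3 + 3*3 = -3 + 9 = 6)
√(V + R(E)) = √(-144 + 37/6) = √(-827/6) = I*√4962/6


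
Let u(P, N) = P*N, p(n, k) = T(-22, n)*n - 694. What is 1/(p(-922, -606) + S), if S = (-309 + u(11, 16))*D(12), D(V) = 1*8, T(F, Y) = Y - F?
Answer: 1/828042 ≈ 1.2077e-6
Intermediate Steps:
D(V) = 8
p(n, k) = -694 + n*(22 + n) (p(n, k) = (n - 1*(-22))*n - 694 = (n + 22)*n - 694 = (22 + n)*n - 694 = n*(22 + n) - 694 = -694 + n*(22 + n))
u(P, N) = N*P
S = -1064 (S = (-309 + 16*11)*8 = (-309 + 176)*8 = -133*8 = -1064)
1/(p(-922, -606) + S) = 1/((-694 - 922*(22 - 922)) - 1064) = 1/((-694 - 922*(-900)) - 1064) = 1/((-694 + 829800) - 1064) = 1/(829106 - 1064) = 1/828042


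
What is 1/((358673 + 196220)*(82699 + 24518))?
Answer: 1/59493962781 ≈ 1.6808e-11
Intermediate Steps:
1/((358673 + 196220)*(82699 + 24518)) = 1/(554893*107217) = 1/59493962781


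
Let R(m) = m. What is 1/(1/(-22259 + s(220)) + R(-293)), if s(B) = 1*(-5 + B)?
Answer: -22044/6458893 ≈ -0.0034130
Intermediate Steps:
s(B) = -5 + B
1/(1/(-22259 + s(220)) + R(-293)) = 1/(1/(-22259 + (-5 + 220)) - 293) = 1/(1/(-22259 + 215) - 293) = 1/(1/(-22044) - 293) = 1/(-1/22044 - 293) = 1/(-6458893/22044) = -22044/6458893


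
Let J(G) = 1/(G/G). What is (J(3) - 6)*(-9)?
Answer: 45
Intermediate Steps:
J(G) = 1 (J(G) = 1/1 = 1*1 = 1)
(J(3) - 6)*(-9) = (1 - 6)*(-9) = -5*(-9) = 45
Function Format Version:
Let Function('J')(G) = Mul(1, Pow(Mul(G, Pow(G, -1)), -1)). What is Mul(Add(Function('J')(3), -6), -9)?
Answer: 45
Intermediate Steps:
Function('J')(G) = 1 (Function('J')(G) = Mul(1, Pow(1, -1)) = Mul(1, 1) = 1)
Mul(Add(Function('J')(3), -6), -9) = Mul(Add(1, -6), -9) = Mul(-5, -9) = 45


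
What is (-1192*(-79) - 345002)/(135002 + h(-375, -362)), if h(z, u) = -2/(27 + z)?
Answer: -43645116/23490349 ≈ -1.8580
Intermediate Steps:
(-1192*(-79) - 345002)/(135002 + h(-375, -362)) = (-1192*(-79) - 345002)/(135002 - 2/(27 - 375)) = (94168 - 345002)/(135002 - 2/(-348)) = -250834/(135002 - 2*(-1/348)) = -250834/(135002 + 1/174) = -250834/23490349/174 = -250834*174/23490349 = -43645116/23490349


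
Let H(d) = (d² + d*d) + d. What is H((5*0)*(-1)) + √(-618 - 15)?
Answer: I*√633 ≈ 25.159*I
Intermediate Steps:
H(d) = d + 2*d² (H(d) = (d² + d²) + d = 2*d² + d = d + 2*d²)
H((5*0)*(-1)) + √(-618 - 15) = ((5*0)*(-1))*(1 + 2*((5*0)*(-1))) + √(-618 - 15) = (0*(-1))*(1 + 2*(0*(-1))) + √(-633) = 0*(1 + 2*0) + I*√633 = 0*(1 + 0) + I*√633 = 0*1 + I*√633 = 0 + I*√633 = I*√633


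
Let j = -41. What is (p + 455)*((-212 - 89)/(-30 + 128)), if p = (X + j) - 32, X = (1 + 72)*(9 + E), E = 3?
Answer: -27047/7 ≈ -3863.9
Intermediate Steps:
X = 876 (X = (1 + 72)*(9 + 3) = 73*12 = 876)
p = 803 (p = (876 - 41) - 32 = 835 - 32 = 803)
(p + 455)*((-212 - 89)/(-30 + 128)) = (803 + 455)*((-212 - 89)/(-30 + 128)) = 1258*(-301/98) = 1258*(-301*1/98) = 1258*(-43/14) = -27047/7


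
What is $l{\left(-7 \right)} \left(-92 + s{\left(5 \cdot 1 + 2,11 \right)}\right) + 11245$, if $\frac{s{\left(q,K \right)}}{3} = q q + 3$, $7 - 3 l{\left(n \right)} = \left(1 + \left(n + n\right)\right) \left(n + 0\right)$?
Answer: $9453$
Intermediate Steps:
$l{\left(n \right)} = \frac{7}{3} - \frac{n \left(1 + 2 n\right)}{3}$ ($l{\left(n \right)} = \frac{7}{3} - \frac{\left(1 + \left(n + n\right)\right) \left(n + 0\right)}{3} = \frac{7}{3} - \frac{\left(1 + 2 n\right) n}{3} = \frac{7}{3} - \frac{n \left(1 + 2 n\right)}{3}$)
$s{\left(q,K \right)} = 9 + 3 q^{2}$ ($s{\left(q,K \right)} = 3 \left(q q + 3\right) = 3 \left(q^{2} + 3\right) = 3 \left(3 + q^{2}\right) = 9 + 3 q^{2}$)
$l{\left(-7 \right)} \left(-92 + s{\left(5 \cdot 1 + 2,11 \right)}\right) + 11245 = \left(\frac{7}{3} - \frac{2 \left(-7\right)^{2}}{3} - - \frac{7}{3}\right) \left(-92 + \left(9 + 3 \left(5 \cdot 1 + 2\right)^{2}\right)\right) + 11245 = \left(\frac{7}{3} - \frac{98}{3} + \frac{7}{3}\right) \left(-92 + \left(9 + 3 \left(5 + 2\right)^{2}\right)\right) + 11245 = \left(\frac{7}{3} - \frac{98}{3} + \frac{7}{3}\right) \left(-92 + \left(9 + 3 \cdot 7^{2}\right)\right) + 11245 = - 28 \left(-92 + \left(9 + 3 \cdot 49\right)\right) + 11245 = - 28 \left(-92 + \left(9 + 147\right)\right) + 11245 = - 28 \left(-92 + 156\right) + 11245 = \left(-28\right) 64 + 11245 = -1792 + 11245 = 9453$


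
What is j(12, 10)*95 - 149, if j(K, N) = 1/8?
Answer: -1097/8 ≈ -137.13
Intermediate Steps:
j(K, N) = ⅛
j(12, 10)*95 - 149 = (⅛)*95 - 149 = 95/8 - 149 = -1097/8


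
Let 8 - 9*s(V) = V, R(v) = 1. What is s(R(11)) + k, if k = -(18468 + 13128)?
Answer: -284357/9 ≈ -31595.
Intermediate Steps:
s(V) = 8/9 - V/9
k = -31596 (k = -1*31596 = -31596)
s(R(11)) + k = (8/9 - ⅑*1) - 31596 = (8/9 - ⅑) - 31596 = 7/9 - 31596 = -284357/9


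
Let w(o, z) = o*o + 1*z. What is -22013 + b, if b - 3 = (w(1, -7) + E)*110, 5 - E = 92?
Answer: -32240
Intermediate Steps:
E = -87 (E = 5 - 1*92 = 5 - 92 = -87)
w(o, z) = z + o² (w(o, z) = o² + z = z + o²)
b = -10227 (b = 3 + ((-7 + 1²) - 87)*110 = 3 + ((-7 + 1) - 87)*110 = 3 + (-6 - 87)*110 = 3 - 93*110 = 3 - 10230 = -10227)
-22013 + b = -22013 - 10227 = -32240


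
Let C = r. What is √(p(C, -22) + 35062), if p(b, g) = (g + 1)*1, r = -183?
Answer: √35041 ≈ 187.19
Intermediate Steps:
C = -183
p(b, g) = 1 + g (p(b, g) = (1 + g)*1 = 1 + g)
√(p(C, -22) + 35062) = √((1 - 22) + 35062) = √(-21 + 35062) = √35041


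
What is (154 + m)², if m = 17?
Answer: 29241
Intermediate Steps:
(154 + m)² = (154 + 17)² = 171² = 29241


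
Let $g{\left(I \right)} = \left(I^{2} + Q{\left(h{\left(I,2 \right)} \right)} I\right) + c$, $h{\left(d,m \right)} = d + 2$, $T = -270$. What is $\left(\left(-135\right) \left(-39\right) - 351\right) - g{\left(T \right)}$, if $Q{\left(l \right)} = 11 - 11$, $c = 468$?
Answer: $-68454$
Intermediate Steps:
$h{\left(d,m \right)} = 2 + d$
$Q{\left(l \right)} = 0$
$g{\left(I \right)} = 468 + I^{2}$ ($g{\left(I \right)} = \left(I^{2} + 0 I\right) + 468 = \left(I^{2} + 0\right) + 468 = I^{2} + 468 = 468 + I^{2}$)
$\left(\left(-135\right) \left(-39\right) - 351\right) - g{\left(T \right)} = \left(\left(-135\right) \left(-39\right) - 351\right) - \left(468 + \left(-270\right)^{2}\right) = \left(5265 - 351\right) - \left(468 + 72900\right) = 4914 - 73368 = -68454$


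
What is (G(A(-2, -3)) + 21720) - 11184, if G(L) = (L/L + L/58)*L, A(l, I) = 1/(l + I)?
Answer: 15276911/1450 ≈ 10536.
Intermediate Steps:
A(l, I) = 1/(I + l)
G(L) = L*(1 + L/58) (G(L) = (1 + L*(1/58))*L = (1 + L/58)*L = L*(1 + L/58))
(G(A(-2, -3)) + 21720) - 11184 = ((58 + 1/(-3 - 2))/(58*(-3 - 2)) + 21720) - 11184 = ((1/58)*(58 + 1/(-5))/(-5) + 21720) - 11184 = ((1/58)*(-⅕)*(58 - ⅕) + 21720) - 11184 = ((1/58)*(-⅕)*(289/5) + 21720) - 11184 = (-289/1450 + 21720) - 11184 = 31493711/1450 - 11184 = 15276911/1450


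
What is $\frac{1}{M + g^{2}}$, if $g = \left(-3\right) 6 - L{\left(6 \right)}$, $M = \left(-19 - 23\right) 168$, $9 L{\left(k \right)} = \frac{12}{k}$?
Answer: $- \frac{81}{544640} \approx -0.00014872$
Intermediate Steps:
$L{\left(k \right)} = \frac{4}{3 k}$ ($L{\left(k \right)} = \frac{12 \frac{1}{k}}{9} = \frac{4}{3 k}$)
$M = -7056$ ($M = \left(-19 - 23\right) 168 = \left(-42\right) 168 = -7056$)
$g = - \frac{164}{9}$ ($g = \left(-3\right) 6 - \frac{4}{3 \cdot 6} = -18 - \frac{4}{3} \cdot \frac{1}{6} = -18 - \frac{2}{9} = - \frac{164}{9} \approx -18.222$)
$\frac{1}{M + g^{2}} = \frac{1}{-7056 + \left(- \frac{164}{9}\right)^{2}} = \frac{1}{-7056 + \frac{26896}{81}} = \frac{1}{- \frac{544640}{81}} = - \frac{81}{544640}$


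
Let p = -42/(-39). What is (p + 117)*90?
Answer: 138150/13 ≈ 10627.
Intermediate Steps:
p = 14/13 (p = -42*(-1/39) = 14/13 ≈ 1.0769)
(p + 117)*90 = (14/13 + 117)*90 = (1535/13)*90 = 138150/13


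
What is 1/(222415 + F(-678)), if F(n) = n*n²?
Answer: -1/311443337 ≈ -3.2109e-9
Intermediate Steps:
F(n) = n³
1/(222415 + F(-678)) = 1/(222415 + (-678)³) = 1/(222415 - 311665752) = 1/(-311443337) = -1/311443337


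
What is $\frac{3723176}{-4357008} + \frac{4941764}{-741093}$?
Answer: $- \frac{1012105206395}{134539505406} \approx -7.5227$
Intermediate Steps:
$\frac{3723176}{-4357008} + \frac{4941764}{-741093} = 3723176 \left(- \frac{1}{4357008}\right) + 4941764 \left(- \frac{1}{741093}\right) = - \frac{465397}{544626} - \frac{4941764}{741093} = - \frac{1012105206395}{134539505406}$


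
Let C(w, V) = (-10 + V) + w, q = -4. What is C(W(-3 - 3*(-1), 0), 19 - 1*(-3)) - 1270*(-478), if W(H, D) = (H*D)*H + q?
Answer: 607068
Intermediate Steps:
W(H, D) = -4 + D*H**2 (W(H, D) = (H*D)*H - 4 = (D*H)*H - 4 = D*H**2 - 4 = -4 + D*H**2)
C(w, V) = -10 + V + w
C(W(-3 - 3*(-1), 0), 19 - 1*(-3)) - 1270*(-478) = (-10 + (19 - 1*(-3)) + (-4 + 0*(-3 - 3*(-1))**2)) - 1270*(-478) = (-10 + (19 + 3) + (-4 + 0*(-3 + 3)**2)) + 607060 = (-10 + 22 + (-4 + 0*0**2)) + 607060 = (-10 + 22 + (-4 + 0*0)) + 607060 = (-10 + 22 + (-4 + 0)) + 607060 = (-10 + 22 - 4) + 607060 = 8 + 607060 = 607068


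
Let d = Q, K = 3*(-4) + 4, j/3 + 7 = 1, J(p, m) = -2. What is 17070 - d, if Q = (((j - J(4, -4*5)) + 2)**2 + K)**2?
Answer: -18274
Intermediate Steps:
j = -18 (j = -21 + 3*1 = -21 + 3 = -18)
K = -8 (K = -12 + 4 = -8)
Q = 35344 (Q = (((-18 - 1*(-2)) + 2)**2 - 8)**2 = (((-18 + 2) + 2)**2 - 8)**2 = ((-16 + 2)**2 - 8)**2 = ((-14)**2 - 8)**2 = (196 - 8)**2 = 188**2 = 35344)
d = 35344
17070 - d = 17070 - 1*35344 = 17070 - 35344 = -18274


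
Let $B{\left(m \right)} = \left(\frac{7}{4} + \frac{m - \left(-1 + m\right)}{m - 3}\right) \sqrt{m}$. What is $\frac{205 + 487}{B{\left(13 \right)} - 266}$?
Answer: $- \frac{73628800}{28284603} - \frac{512080 \sqrt{13}}{28284603} \approx -2.6684$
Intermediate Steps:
$B{\left(m \right)} = \sqrt{m} \left(\frac{7}{4} + \frac{1}{-3 + m}\right)$ ($B{\left(m \right)} = \left(7 \cdot \frac{1}{4} + \frac{m - \left(-1 + m\right)}{-3 + m}\right) \sqrt{m} = \left(\frac{7}{4} + 1 \frac{1}{-3 + m}\right) \sqrt{m} = \left(\frac{7}{4} + \frac{1}{-3 + m}\right) \sqrt{m} = \sqrt{m} \left(\frac{7}{4} + \frac{1}{-3 + m}\right)$)
$\frac{205 + 487}{B{\left(13 \right)} - 266} = \frac{205 + 487}{\frac{\sqrt{13} \left(-17 + 7 \cdot 13\right)}{4 \left(-3 + 13\right)} - 266} = \frac{692}{\frac{\sqrt{13} \left(-17 + 91\right)}{4 \cdot 10} - 266} = \frac{692}{\frac{1}{4} \sqrt{13} \cdot \frac{1}{10} \cdot 74 - 266} = \frac{692}{\frac{37 \sqrt{13}}{20} - 266} = \frac{692}{-266 + \frac{37 \sqrt{13}}{20}}$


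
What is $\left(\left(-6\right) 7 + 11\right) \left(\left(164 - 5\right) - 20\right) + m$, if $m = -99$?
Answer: $-4408$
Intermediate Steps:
$\left(\left(-6\right) 7 + 11\right) \left(\left(164 - 5\right) - 20\right) + m = \left(\left(-6\right) 7 + 11\right) \left(\left(164 - 5\right) - 20\right) - 99 = \left(-42 + 11\right) \left(159 - 20\right) - 99 = \left(-31\right) 139 - 99 = -4309 - 99 = -4408$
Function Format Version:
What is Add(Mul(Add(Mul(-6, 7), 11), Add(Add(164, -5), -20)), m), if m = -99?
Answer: -4408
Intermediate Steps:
Add(Mul(Add(Mul(-6, 7), 11), Add(Add(164, -5), -20)), m) = Add(Mul(Add(Mul(-6, 7), 11), Add(Add(164, -5), -20)), -99) = Add(Mul(Add(-42, 11), Add(159, -20)), -99) = Add(Mul(-31, 139), -99) = Add(-4309, -99) = -4408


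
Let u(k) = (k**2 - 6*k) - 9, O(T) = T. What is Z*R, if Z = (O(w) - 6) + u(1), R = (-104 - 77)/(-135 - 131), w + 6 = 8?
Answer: -1629/133 ≈ -12.248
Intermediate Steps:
w = 2 (w = -6 + 8 = 2)
u(k) = -9 + k**2 - 6*k
R = 181/266 (R = -181/(-266) = -181*(-1/266) = 181/266 ≈ 0.68045)
Z = -18 (Z = (2 - 6) + (-9 + 1**2 - 6*1) = -4 + (-9 + 1 - 6) = -4 - 14 = -18)
Z*R = -18*181/266 = -1629/133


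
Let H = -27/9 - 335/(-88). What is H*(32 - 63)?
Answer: -2201/88 ≈ -25.011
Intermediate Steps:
H = 71/88 (H = -27*1/9 - 335*(-1/88) = -3 + 335/88 = 71/88 ≈ 0.80682)
H*(32 - 63) = 71*(32 - 63)/88 = (71/88)*(-31) = -2201/88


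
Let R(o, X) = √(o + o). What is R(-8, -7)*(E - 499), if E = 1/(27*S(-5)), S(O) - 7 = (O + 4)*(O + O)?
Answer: -916160*I/459 ≈ -1996.0*I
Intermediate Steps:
S(O) = 7 + 2*O*(4 + O) (S(O) = 7 + (O + 4)*(O + O) = 7 + (4 + O)*(2*O) = 7 + 2*O*(4 + O))
R(o, X) = √2*√o (R(o, X) = √(2*o) = √2*√o)
E = 1/459 (E = 1/(27*(7 + 2*(-5)² + 8*(-5))) = 1/(27*(7 + 2*25 - 40)) = 1/(27*(7 + 50 - 40)) = 1/(27*17) = 1/459 ≈ 0.0021787)
R(-8, -7)*(E - 499) = (√2*√(-8))*(1/459 - 499) = (√2*(2*I*√2))*(-229040/459) = (4*I)*(-229040/459) = -916160*I/459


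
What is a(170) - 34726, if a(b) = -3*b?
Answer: -35236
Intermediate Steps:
a(170) - 34726 = -3*170 - 34726 = -510 - 34726 = -35236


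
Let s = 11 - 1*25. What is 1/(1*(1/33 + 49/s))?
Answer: -66/229 ≈ -0.28821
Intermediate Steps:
s = -14 (s = 11 - 25 = -14)
1/(1*(1/33 + 49/s)) = 1/(1*(1/33 + 49/(-14))) = 1/(1*(1/33 + 49*(-1/14))) = 1/(1*(1/33 - 7/2)) = 1/(1*(-229/66)) = 1/(-229/66) = -66/229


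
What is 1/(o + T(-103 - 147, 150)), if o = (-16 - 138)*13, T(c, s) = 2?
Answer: -1/2000 ≈ -0.00050000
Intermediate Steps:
o = -2002 (o = -154*13 = -2002)
1/(o + T(-103 - 147, 150)) = 1/(-2002 + 2) = 1/(-2000) = -1/2000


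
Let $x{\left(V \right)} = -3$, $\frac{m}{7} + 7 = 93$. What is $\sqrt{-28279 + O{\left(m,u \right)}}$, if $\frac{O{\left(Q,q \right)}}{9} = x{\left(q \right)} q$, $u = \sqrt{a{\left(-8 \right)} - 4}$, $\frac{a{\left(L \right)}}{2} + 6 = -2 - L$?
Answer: $\sqrt{-28279 - 54 i} \approx 0.161 - 168.16 i$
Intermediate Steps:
$m = 602$ ($m = -49 + 7 \cdot 93 = -49 + 651 = 602$)
$a{\left(L \right)} = -16 - 2 L$ ($a{\left(L \right)} = -12 + 2 \left(-2 - L\right) = -12 - \left(4 + 2 L\right) = -16 - 2 L$)
$u = 2 i$ ($u = \sqrt{\left(-16 - -16\right) - 4} = \sqrt{\left(-16 + 16\right) - 4} = \sqrt{0 - 4} = \sqrt{-4} = 2 i \approx 2.0 i$)
$O{\left(Q,q \right)} = - 27 q$ ($O{\left(Q,q \right)} = 9 \left(- 3 q\right) = - 27 q$)
$\sqrt{-28279 + O{\left(m,u \right)}} = \sqrt{-28279 - 27 \cdot 2 i} = \sqrt{-28279 - 54 i}$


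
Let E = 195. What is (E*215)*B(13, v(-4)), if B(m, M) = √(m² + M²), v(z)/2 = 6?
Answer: 41925*√313 ≈ 7.4173e+5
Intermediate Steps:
v(z) = 12 (v(z) = 2*6 = 12)
B(m, M) = √(M² + m²)
(E*215)*B(13, v(-4)) = (195*215)*√(12² + 13²) = 41925*√(144 + 169) = 41925*√313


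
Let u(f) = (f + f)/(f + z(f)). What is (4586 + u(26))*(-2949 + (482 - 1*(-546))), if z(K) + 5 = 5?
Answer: -8813548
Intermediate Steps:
z(K) = 0 (z(K) = -5 + 5 = 0)
u(f) = 2 (u(f) = (f + f)/(f + 0) = (2*f)/f = 2)
(4586 + u(26))*(-2949 + (482 - 1*(-546))) = (4586 + 2)*(-2949 + (482 - 1*(-546))) = 4588*(-2949 + (482 + 546)) = 4588*(-2949 + 1028) = 4588*(-1921) = -8813548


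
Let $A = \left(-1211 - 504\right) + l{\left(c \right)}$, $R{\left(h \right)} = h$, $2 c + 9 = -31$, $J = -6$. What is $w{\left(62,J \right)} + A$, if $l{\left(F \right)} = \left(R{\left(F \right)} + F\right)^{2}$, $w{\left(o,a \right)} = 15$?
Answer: $-100$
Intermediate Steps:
$c = -20$ ($c = - \frac{9}{2} + \frac{1}{2} \left(-31\right) = - \frac{9}{2} - \frac{31}{2} = -20$)
$l{\left(F \right)} = 4 F^{2}$ ($l{\left(F \right)} = \left(F + F\right)^{2} = \left(2 F\right)^{2} = 4 F^{2}$)
$A = -115$ ($A = \left(-1211 - 504\right) + 4 \left(-20\right)^{2} = -1715 + 4 \cdot 400 = -1715 + 1600 = -115$)
$w{\left(62,J \right)} + A = 15 - 115 = -100$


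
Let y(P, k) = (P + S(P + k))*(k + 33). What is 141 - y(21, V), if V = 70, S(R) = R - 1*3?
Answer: -11086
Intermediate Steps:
S(R) = -3 + R (S(R) = R - 3 = -3 + R)
y(P, k) = (33 + k)*(-3 + k + 2*P) (y(P, k) = (P + (-3 + (P + k)))*(k + 33) = (P + (-3 + P + k))*(33 + k) = (-3 + k + 2*P)*(33 + k) = (33 + k)*(-3 + k + 2*P))
141 - y(21, V) = 141 - (-99 + 70² + 30*70 + 66*21 + 2*21*70) = 141 - (-99 + 4900 + 2100 + 1386 + 2940) = 141 - 1*11227 = 141 - 11227 = -11086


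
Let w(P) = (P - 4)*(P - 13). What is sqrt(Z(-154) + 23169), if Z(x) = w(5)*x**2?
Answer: I*sqrt(166559) ≈ 408.12*I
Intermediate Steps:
w(P) = (-13 + P)*(-4 + P) (w(P) = (-4 + P)*(-13 + P) = (-13 + P)*(-4 + P))
Z(x) = -8*x**2 (Z(x) = (52 + 5**2 - 17*5)*x**2 = (52 + 25 - 85)*x**2 = -8*x**2)
sqrt(Z(-154) + 23169) = sqrt(-8*(-154)**2 + 23169) = sqrt(-8*23716 + 23169) = sqrt(-189728 + 23169) = sqrt(-166559) = I*sqrt(166559)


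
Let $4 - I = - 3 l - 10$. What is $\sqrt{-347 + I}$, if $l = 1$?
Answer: $i \sqrt{330} \approx 18.166 i$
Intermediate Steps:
$I = 17$ ($I = 4 - \left(\left(-3\right) 1 - 10\right) = 4 - \left(-3 - 10\right) = 4 - -13 = 4 + 13 = 17$)
$\sqrt{-347 + I} = \sqrt{-347 + 17} = \sqrt{-330} = i \sqrt{330}$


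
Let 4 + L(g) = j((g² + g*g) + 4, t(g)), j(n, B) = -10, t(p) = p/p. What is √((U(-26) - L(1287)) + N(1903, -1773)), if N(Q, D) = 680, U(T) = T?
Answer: 2*√167 ≈ 25.846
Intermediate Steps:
t(p) = 1
L(g) = -14 (L(g) = -4 - 10 = -14)
√((U(-26) - L(1287)) + N(1903, -1773)) = √((-26 - 1*(-14)) + 680) = √((-26 + 14) + 680) = √(-12 + 680) = √668 = 2*√167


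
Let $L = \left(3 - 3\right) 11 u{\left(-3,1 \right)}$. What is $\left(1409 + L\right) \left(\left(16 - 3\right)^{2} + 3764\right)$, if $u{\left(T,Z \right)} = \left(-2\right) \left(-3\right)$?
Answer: $5541597$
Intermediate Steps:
$u{\left(T,Z \right)} = 6$
$L = 0$ ($L = \left(3 - 3\right) 11 \cdot 6 = 0 \cdot 11 \cdot 6 = 0 \cdot 6 = 0$)
$\left(1409 + L\right) \left(\left(16 - 3\right)^{2} + 3764\right) = \left(1409 + 0\right) \left(\left(16 - 3\right)^{2} + 3764\right) = 1409 \left(13^{2} + 3764\right) = 1409 \left(169 + 3764\right) = 1409 \cdot 3933 = 5541597$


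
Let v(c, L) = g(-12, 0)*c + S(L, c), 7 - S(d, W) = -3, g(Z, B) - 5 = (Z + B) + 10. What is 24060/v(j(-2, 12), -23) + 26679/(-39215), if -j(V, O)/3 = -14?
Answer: 234971139/1333310 ≈ 176.23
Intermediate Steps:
g(Z, B) = 15 + B + Z (g(Z, B) = 5 + ((Z + B) + 10) = 5 + ((B + Z) + 10) = 5 + (10 + B + Z) = 15 + B + Z)
j(V, O) = 42 (j(V, O) = -3*(-14) = 42)
S(d, W) = 10 (S(d, W) = 7 - 1*(-3) = 7 + 3 = 10)
v(c, L) = 10 + 3*c (v(c, L) = (15 + 0 - 12)*c + 10 = 3*c + 10 = 10 + 3*c)
24060/v(j(-2, 12), -23) + 26679/(-39215) = 24060/(10 + 3*42) + 26679/(-39215) = 24060/(10 + 126) + 26679*(-1/39215) = 24060/136 - 26679/39215 = 24060*(1/136) - 26679/39215 = 6015/34 - 26679/39215 = 234971139/1333310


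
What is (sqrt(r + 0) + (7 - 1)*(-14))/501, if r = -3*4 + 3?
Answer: -28/167 + I/167 ≈ -0.16766 + 0.005988*I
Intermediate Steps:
r = -9 (r = -12 + 3 = -9)
(sqrt(r + 0) + (7 - 1)*(-14))/501 = (sqrt(-9 + 0) + (7 - 1)*(-14))/501 = (sqrt(-9) + 6*(-14))*(1/501) = (3*I - 84)*(1/501) = (-84 + 3*I)*(1/501) = -28/167 + I/167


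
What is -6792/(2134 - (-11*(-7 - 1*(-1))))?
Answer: -1698/517 ≈ -3.2843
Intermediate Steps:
-6792/(2134 - (-11*(-7 - 1*(-1)))) = -6792/(2134 - (-11*(-7 + 1))) = -6792/(2134 - (-11*(-6))) = -6792/(2134 - 66) = -6792/2068 = -6792*1/2068 = -1698/517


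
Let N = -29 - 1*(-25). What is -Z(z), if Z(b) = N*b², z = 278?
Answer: 309136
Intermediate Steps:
N = -4 (N = -29 + 25 = -4)
Z(b) = -4*b²
-Z(z) = -(-4)*278² = -(-4)*77284 = -1*(-309136) = 309136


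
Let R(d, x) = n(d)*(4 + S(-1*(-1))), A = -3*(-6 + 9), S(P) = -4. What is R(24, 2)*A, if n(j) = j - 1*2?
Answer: 0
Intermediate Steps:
n(j) = -2 + j (n(j) = j - 2 = -2 + j)
A = -9 (A = -3*3 = -9)
R(d, x) = 0 (R(d, x) = (-2 + d)*(4 - 4) = (-2 + d)*0 = 0)
R(24, 2)*A = 0*(-9) = 0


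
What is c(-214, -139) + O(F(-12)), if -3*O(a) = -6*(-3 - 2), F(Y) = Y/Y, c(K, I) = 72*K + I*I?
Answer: 3903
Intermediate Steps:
c(K, I) = I² + 72*K (c(K, I) = 72*K + I² = I² + 72*K)
F(Y) = 1
O(a) = -10 (O(a) = -(-2)*(-3 - 2) = -(-2)*(-5) = -⅓*30 = -10)
c(-214, -139) + O(F(-12)) = ((-139)² + 72*(-214)) - 10 = (19321 - 15408) - 10 = 3913 - 10 = 3903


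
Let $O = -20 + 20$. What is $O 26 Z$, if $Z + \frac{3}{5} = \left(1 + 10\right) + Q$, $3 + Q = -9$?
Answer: $0$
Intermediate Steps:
$Q = -12$ ($Q = -3 - 9 = -12$)
$Z = - \frac{8}{5}$ ($Z = - \frac{3}{5} + \left(\left(1 + 10\right) - 12\right) = - \frac{3}{5} + \left(11 - 12\right) = - \frac{3}{5} - 1 = - \frac{8}{5} \approx -1.6$)
$O = 0$
$O 26 Z = 0 \cdot 26 \left(- \frac{8}{5}\right) = 0 \left(- \frac{8}{5}\right) = 0$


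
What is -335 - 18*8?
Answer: -479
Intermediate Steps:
-335 - 18*8 = -335 - 144 = -479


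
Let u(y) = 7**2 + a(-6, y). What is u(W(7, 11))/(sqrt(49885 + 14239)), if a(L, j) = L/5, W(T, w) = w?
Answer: 239*sqrt(16031)/160310 ≈ 0.18876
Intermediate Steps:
a(L, j) = L/5 (a(L, j) = L*(1/5) = L/5)
u(y) = 239/5 (u(y) = 7**2 + (1/5)*(-6) = 49 - 6/5 = 239/5)
u(W(7, 11))/(sqrt(49885 + 14239)) = 239/(5*(sqrt(49885 + 14239))) = 239/(5*(sqrt(64124))) = 239/(5*((2*sqrt(16031)))) = 239*(sqrt(16031)/32062)/5 = 239*sqrt(16031)/160310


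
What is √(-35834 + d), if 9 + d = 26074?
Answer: I*√9769 ≈ 98.838*I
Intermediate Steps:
d = 26065 (d = -9 + 26074 = 26065)
√(-35834 + d) = √(-35834 + 26065) = √(-9769) = I*√9769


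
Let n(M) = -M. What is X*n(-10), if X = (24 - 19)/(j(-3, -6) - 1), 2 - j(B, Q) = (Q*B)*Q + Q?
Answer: 10/23 ≈ 0.43478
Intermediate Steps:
j(B, Q) = 2 - Q - B*Q² (j(B, Q) = 2 - ((Q*B)*Q + Q) = 2 - ((B*Q)*Q + Q) = 2 - (B*Q² + Q) = 2 - (Q + B*Q²) = 2 + (-Q - B*Q²) = 2 - Q - B*Q²)
X = 1/23 (X = (24 - 19)/((2 - 1*(-6) - 1*(-3)*(-6)²) - 1) = 5/((2 + 6 - 1*(-3)*36) - 1) = 5/((2 + 6 + 108) - 1) = 5/(116 - 1) = 5/115 = 5*(1/115) = 1/23 ≈ 0.043478)
X*n(-10) = (-1*(-10))/23 = (1/23)*10 = 10/23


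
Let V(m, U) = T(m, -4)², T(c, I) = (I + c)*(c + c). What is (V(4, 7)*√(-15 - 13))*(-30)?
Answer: 0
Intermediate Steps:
T(c, I) = 2*c*(I + c) (T(c, I) = (I + c)*(2*c) = 2*c*(I + c))
V(m, U) = 4*m²*(-4 + m)² (V(m, U) = (2*m*(-4 + m))² = 4*m²*(-4 + m)²)
(V(4, 7)*√(-15 - 13))*(-30) = ((4*4²*(-4 + 4)²)*√(-15 - 13))*(-30) = ((4*16*0²)*√(-28))*(-30) = ((4*16*0)*(2*I*√7))*(-30) = (0*(2*I*√7))*(-30) = 0*(-30) = 0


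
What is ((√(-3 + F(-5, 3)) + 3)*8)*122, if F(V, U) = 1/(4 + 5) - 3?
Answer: 2928 + 976*I*√53/3 ≈ 2928.0 + 2368.5*I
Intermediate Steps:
F(V, U) = -26/9 (F(V, U) = 1/9 - 3 = ⅑ - 3 = -26/9)
((√(-3 + F(-5, 3)) + 3)*8)*122 = ((√(-3 - 26/9) + 3)*8)*122 = ((√(-53/9) + 3)*8)*122 = ((I*√53/3 + 3)*8)*122 = ((3 + I*√53/3)*8)*122 = (24 + 8*I*√53/3)*122 = 2928 + 976*I*√53/3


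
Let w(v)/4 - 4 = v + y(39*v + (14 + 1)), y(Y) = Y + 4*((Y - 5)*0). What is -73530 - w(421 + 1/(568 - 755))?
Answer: -26360482/187 ≈ -1.4097e+5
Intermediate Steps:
y(Y) = Y (y(Y) = Y + 4*((-5 + Y)*0) = Y + 4*0 = Y + 0 = Y)
w(v) = 76 + 160*v (w(v) = 16 + 4*(v + (39*v + (14 + 1))) = 16 + 4*(v + (39*v + 15)) = 16 + 4*(v + (15 + 39*v)) = 16 + 4*(15 + 40*v) = 16 + (60 + 160*v) = 76 + 160*v)
-73530 - w(421 + 1/(568 - 755)) = -73530 - (76 + 160*(421 + 1/(568 - 755))) = -73530 - (76 + 160*(421 + 1/(-187))) = -73530 - (76 + 160*(421 - 1/187)) = -73530 - (76 + 160*(78726/187)) = -73530 - (76 + 12596160/187) = -73530 - 1*12610372/187 = -73530 - 12610372/187 = -26360482/187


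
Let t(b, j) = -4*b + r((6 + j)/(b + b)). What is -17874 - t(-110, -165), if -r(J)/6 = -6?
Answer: -18350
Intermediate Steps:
r(J) = 36 (r(J) = -6*(-6) = 36)
t(b, j) = 36 - 4*b (t(b, j) = -4*b + 36 = 36 - 4*b)
-17874 - t(-110, -165) = -17874 - (36 - 4*(-110)) = -17874 - (36 + 440) = -17874 - 1*476 = -17874 - 476 = -18350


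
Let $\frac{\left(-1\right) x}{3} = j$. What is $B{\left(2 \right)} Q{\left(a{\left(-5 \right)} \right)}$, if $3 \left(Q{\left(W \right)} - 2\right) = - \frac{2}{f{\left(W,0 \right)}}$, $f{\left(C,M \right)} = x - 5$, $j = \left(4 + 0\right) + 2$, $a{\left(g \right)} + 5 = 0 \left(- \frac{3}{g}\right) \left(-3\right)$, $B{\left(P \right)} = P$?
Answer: $\frac{280}{69} \approx 4.058$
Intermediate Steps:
$a{\left(g \right)} = -5$ ($a{\left(g \right)} = -5 + 0 \left(- \frac{3}{g}\right) \left(-3\right) = -5 + 0 \left(-3\right) = -5 + 0 = -5$)
$j = 6$ ($j = 4 + 2 = 6$)
$x = -18$ ($x = \left(-3\right) 6 = -18$)
$f{\left(C,M \right)} = -23$ ($f{\left(C,M \right)} = -18 - 5 = -23$)
$Q{\left(W \right)} = \frac{140}{69}$ ($Q{\left(W \right)} = 2 + \frac{\left(-2\right) \frac{1}{-23}}{3} = 2 + \frac{\left(-2\right) \left(- \frac{1}{23}\right)}{3} = 2 + \frac{1}{3} \cdot \frac{2}{23} = 2 + \frac{2}{69} = \frac{140}{69}$)
$B{\left(2 \right)} Q{\left(a{\left(-5 \right)} \right)} = 2 \cdot \frac{140}{69} = \frac{280}{69}$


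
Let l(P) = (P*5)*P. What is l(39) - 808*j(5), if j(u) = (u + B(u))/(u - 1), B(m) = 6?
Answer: 5383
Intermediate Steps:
l(P) = 5*P**2 (l(P) = (5*P)*P = 5*P**2)
j(u) = (6 + u)/(-1 + u) (j(u) = (u + 6)/(u - 1) = (6 + u)/(-1 + u))
l(39) - 808*j(5) = 5*39**2 - 808*(6 + 5)/(-1 + 5) = 5*1521 - 808*11/4 = 7605 - 202*11 = 7605 - 808*11/4 = 7605 - 2222 = 5383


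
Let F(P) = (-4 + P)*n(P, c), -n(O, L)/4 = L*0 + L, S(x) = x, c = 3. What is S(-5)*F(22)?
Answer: 1080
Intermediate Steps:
n(O, L) = -4*L (n(O, L) = -4*(L*0 + L) = -4*(0 + L) = -4*L)
F(P) = 48 - 12*P (F(P) = (-4 + P)*(-4*3) = (-4 + P)*(-12) = 48 - 12*P)
S(-5)*F(22) = -5*(48 - 12*22) = -5*(48 - 264) = -5*(-216) = 1080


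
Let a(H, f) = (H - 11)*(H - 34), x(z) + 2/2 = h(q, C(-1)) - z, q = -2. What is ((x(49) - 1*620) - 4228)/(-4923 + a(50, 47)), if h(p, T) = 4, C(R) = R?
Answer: 4894/4299 ≈ 1.1384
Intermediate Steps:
x(z) = 3 - z (x(z) = -1 + (4 - z) = 3 - z)
a(H, f) = (-34 + H)*(-11 + H) (a(H, f) = (-11 + H)*(-34 + H) = (-34 + H)*(-11 + H))
((x(49) - 1*620) - 4228)/(-4923 + a(50, 47)) = (((3 - 1*49) - 1*620) - 4228)/(-4923 + (374 + 50² - 45*50)) = (((3 - 49) - 620) - 4228)/(-4923 + (374 + 2500 - 2250)) = ((-46 - 620) - 4228)/(-4923 + 624) = (-666 - 4228)/(-4299) = -4894*(-1/4299) = 4894/4299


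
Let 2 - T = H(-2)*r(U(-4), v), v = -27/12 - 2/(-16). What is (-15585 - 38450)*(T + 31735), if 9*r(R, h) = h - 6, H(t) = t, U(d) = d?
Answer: -61733204345/36 ≈ -1.7148e+9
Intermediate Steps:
v = -17/8 (v = -27*1/12 - 2*(-1/16) = -9/4 + ⅛ = -17/8 ≈ -2.1250)
r(R, h) = -⅔ + h/9 (r(R, h) = (h - 6)/9 = (-6 + h)/9 = -⅔ + h/9)
T = 7/36 (T = 2 - (-2)*(-⅔ + (⅑)*(-17/8)) = 2 - (-2)*(-⅔ - 17/72) = 2 - (-2)*(-65)/72 = 2 - 1*65/36 = 2 - 65/36 = 7/36 ≈ 0.19444)
(-15585 - 38450)*(T + 31735) = (-15585 - 38450)*(7/36 + 31735) = -54035*1142467/36 = -61733204345/36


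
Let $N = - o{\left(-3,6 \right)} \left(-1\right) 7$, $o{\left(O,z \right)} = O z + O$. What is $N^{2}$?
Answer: $21609$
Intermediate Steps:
$o{\left(O,z \right)} = O + O z$
$N = -147$ ($N = - \left(-3\right) \left(1 + 6\right) \left(-1\right) 7 = - \left(-3\right) 7 \left(-1\right) 7 = \left(-1\right) \left(-21\right) \left(-1\right) 7 = 21 \left(-1\right) 7 = \left(-21\right) 7 = -147$)
$N^{2} = \left(-147\right)^{2} = 21609$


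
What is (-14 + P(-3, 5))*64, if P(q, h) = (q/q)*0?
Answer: -896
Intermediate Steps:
P(q, h) = 0 (P(q, h) = 1*0 = 0)
(-14 + P(-3, 5))*64 = (-14 + 0)*64 = -14*64 = -896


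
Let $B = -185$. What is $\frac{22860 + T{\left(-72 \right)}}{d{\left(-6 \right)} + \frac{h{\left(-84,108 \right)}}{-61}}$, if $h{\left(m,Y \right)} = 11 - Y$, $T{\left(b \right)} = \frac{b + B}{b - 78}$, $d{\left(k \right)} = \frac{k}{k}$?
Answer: $\frac{209184677}{23700} \approx 8826.4$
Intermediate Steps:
$d{\left(k \right)} = 1$
$T{\left(b \right)} = \frac{-185 + b}{-78 + b}$ ($T{\left(b \right)} = \frac{b - 185}{b - 78} = \frac{-185 + b}{-78 + b}$)
$\frac{22860 + T{\left(-72 \right)}}{d{\left(-6 \right)} + \frac{h{\left(-84,108 \right)}}{-61}} = \frac{22860 + \frac{-185 - 72}{-78 - 72}}{1 + \frac{11 - 108}{-61}} = \frac{22860 + \frac{1}{-150} \left(-257\right)}{1 + \left(11 - 108\right) \left(- \frac{1}{61}\right)} = \frac{22860 - - \frac{257}{150}}{1 - - \frac{97}{61}} = \frac{22860 + \frac{257}{150}}{1 + \frac{97}{61}} = \frac{3429257}{150 \cdot \frac{158}{61}} = \frac{3429257}{150} \cdot \frac{61}{158} = \frac{209184677}{23700}$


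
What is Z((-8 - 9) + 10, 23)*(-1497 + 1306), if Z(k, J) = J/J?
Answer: -191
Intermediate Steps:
Z(k, J) = 1
Z((-8 - 9) + 10, 23)*(-1497 + 1306) = 1*(-1497 + 1306) = 1*(-191) = -191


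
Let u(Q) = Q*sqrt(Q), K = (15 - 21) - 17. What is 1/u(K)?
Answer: I*sqrt(23)/529 ≈ 0.0090658*I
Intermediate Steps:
K = -23 (K = -6 - 17 = -23)
u(Q) = Q**(3/2)
1/u(K) = 1/((-23)**(3/2)) = 1/(-23*I*sqrt(23)) = I*sqrt(23)/529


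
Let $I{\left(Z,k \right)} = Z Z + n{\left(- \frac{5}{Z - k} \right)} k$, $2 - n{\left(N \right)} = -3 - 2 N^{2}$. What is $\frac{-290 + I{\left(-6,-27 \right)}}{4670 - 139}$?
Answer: $- \frac{19211}{222019} \approx -0.086529$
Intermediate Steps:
$n{\left(N \right)} = 5 + 2 N^{2}$ ($n{\left(N \right)} = 2 - \left(-3 - 2 N^{2}\right) = 2 + \left(3 + 2 N^{2}\right) = 5 + 2 N^{2}$)
$I{\left(Z,k \right)} = Z^{2} + k \left(5 + \frac{50}{\left(Z - k\right)^{2}}\right)$ ($I{\left(Z,k \right)} = Z Z + \left(5 + 2 \left(- \frac{5}{Z - k}\right)^{2}\right) k = Z^{2} + \left(5 + 2 \frac{25}{\left(Z - k\right)^{2}}\right) k = Z^{2} + \left(5 + \frac{50}{\left(Z - k\right)^{2}}\right) k = Z^{2} + k \left(5 + \frac{50}{\left(Z - k\right)^{2}}\right)$)
$\frac{-290 + I{\left(-6,-27 \right)}}{4670 - 139} = \frac{-290 + \left(\left(-6\right)^{2} + 5 \left(-27\right) + 50 \left(-27\right) \frac{1}{\left(-6 - -27\right)^{2}}\right)}{4670 - 139} = \frac{-290 + \left(36 - 135 + 50 \left(-27\right) \frac{1}{\left(-6 + 27\right)^{2}}\right)}{4531} = \left(-290 + \left(36 - 135 + 50 \left(-27\right) \frac{1}{441}\right)\right) \frac{1}{4531} = \left(-290 - \frac{5001}{49}\right) \frac{1}{4531} = \left(- \frac{19211}{49}\right) \frac{1}{4531} = - \frac{19211}{222019}$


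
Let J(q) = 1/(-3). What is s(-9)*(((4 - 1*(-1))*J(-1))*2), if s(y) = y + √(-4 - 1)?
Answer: 30 - 10*I*√5/3 ≈ 30.0 - 7.4536*I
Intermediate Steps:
J(q) = -⅓
s(y) = y + I*√5 (s(y) = y + √(-5) = y + I*√5)
s(-9)*(((4 - 1*(-1))*J(-1))*2) = (-9 + I*√5)*(((4 - 1*(-1))*(-⅓))*2) = (-9 + I*√5)*(((4 + 1)*(-⅓))*2) = (-9 + I*√5)*((5*(-⅓))*2) = (-9 + I*√5)*(-5/3*2) = (-9 + I*√5)*(-10/3) = 30 - 10*I*√5/3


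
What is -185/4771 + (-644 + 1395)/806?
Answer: 20319/22754 ≈ 0.89299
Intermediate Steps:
-185/4771 + (-644 + 1395)/806 = -185*1/4771 + 751*(1/806) = -185/4771 + 751/806 = 20319/22754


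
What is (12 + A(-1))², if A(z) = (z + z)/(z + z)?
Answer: 169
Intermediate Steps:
A(z) = 1 (A(z) = (2*z)/((2*z)) = (2*z)*(1/(2*z)) = 1)
(12 + A(-1))² = (12 + 1)² = 13² = 169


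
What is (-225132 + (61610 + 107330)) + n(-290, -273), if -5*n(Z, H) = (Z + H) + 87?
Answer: -280484/5 ≈ -56097.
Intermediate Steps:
n(Z, H) = -87/5 - H/5 - Z/5 (n(Z, H) = -((Z + H) + 87)/5 = -((H + Z) + 87)/5 = -(87 + H + Z)/5 = -87/5 - H/5 - Z/5)
(-225132 + (61610 + 107330)) + n(-290, -273) = (-225132 + (61610 + 107330)) + (-87/5 - ⅕*(-273) - ⅕*(-290)) = (-225132 + 168940) + (-87/5 + 273/5 + 58) = -56192 + 476/5 = -280484/5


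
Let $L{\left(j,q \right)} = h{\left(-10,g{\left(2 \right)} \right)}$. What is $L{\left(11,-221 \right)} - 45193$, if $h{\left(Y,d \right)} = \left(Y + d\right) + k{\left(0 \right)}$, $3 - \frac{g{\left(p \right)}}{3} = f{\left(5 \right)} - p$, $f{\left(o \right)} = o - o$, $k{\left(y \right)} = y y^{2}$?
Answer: $-45188$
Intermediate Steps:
$k{\left(y \right)} = y^{3}$
$f{\left(o \right)} = 0$
$g{\left(p \right)} = 9 + 3 p$ ($g{\left(p \right)} = 9 - 3 \left(0 - p\right) = 9 - 3 \left(- p\right) = 9 + 3 p$)
$h{\left(Y,d \right)} = Y + d$ ($h{\left(Y,d \right)} = \left(Y + d\right) + 0^{3} = \left(Y + d\right) + 0 = Y + d$)
$L{\left(j,q \right)} = 5$ ($L{\left(j,q \right)} = -10 + \left(9 + 3 \cdot 2\right) = -10 + \left(9 + 6\right) = -10 + 15 = 5$)
$L{\left(11,-221 \right)} - 45193 = 5 - 45193 = -45188$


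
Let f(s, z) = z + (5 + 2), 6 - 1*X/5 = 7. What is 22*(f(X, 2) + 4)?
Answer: 286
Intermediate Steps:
X = -5 (X = 30 - 5*7 = 30 - 35 = -5)
f(s, z) = 7 + z (f(s, z) = z + 7 = 7 + z)
22*(f(X, 2) + 4) = 22*((7 + 2) + 4) = 22*(9 + 4) = 22*13 = 286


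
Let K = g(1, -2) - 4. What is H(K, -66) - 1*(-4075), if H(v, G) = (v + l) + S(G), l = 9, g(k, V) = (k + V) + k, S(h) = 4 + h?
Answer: 4018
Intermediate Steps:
g(k, V) = V + 2*k (g(k, V) = (V + k) + k = V + 2*k)
K = -4 (K = (-2 + 2*1) - 4 = (-2 + 2) - 4 = 0 - 4 = -4)
H(v, G) = 13 + G + v (H(v, G) = (v + 9) + (4 + G) = (9 + v) + (4 + G) = 13 + G + v)
H(K, -66) - 1*(-4075) = (13 - 66 - 4) - 1*(-4075) = -57 + 4075 = 4018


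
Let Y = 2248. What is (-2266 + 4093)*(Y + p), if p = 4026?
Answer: 11462598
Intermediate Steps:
(-2266 + 4093)*(Y + p) = (-2266 + 4093)*(2248 + 4026) = 1827*6274 = 11462598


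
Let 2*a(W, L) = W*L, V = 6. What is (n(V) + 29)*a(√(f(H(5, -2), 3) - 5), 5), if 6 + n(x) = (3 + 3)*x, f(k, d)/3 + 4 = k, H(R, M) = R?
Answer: 295*I*√2/2 ≈ 208.6*I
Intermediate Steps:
f(k, d) = -12 + 3*k
n(x) = -6 + 6*x (n(x) = -6 + (3 + 3)*x = -6 + 6*x)
a(W, L) = L*W/2 (a(W, L) = (W*L)/2 = (L*W)/2 = L*W/2)
(n(V) + 29)*a(√(f(H(5, -2), 3) - 5), 5) = ((-6 + 6*6) + 29)*((½)*5*√((-12 + 3*5) - 5)) = ((-6 + 36) + 29)*((½)*5*√((-12 + 15) - 5)) = (30 + 29)*((½)*5*√(3 - 5)) = 59*((½)*5*√(-2)) = 59*((½)*5*(I*√2)) = 59*(5*I*√2/2) = 295*I*√2/2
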